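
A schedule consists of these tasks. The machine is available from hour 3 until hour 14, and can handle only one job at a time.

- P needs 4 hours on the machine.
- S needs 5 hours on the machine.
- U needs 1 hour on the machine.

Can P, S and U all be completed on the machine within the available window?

The machine window is 14 − 3 = 11 hours.
Running back to back, the jobs need 4 + 5 + 1 = 10 hours on the machine.
Since 10 ≤ 11, they fit within the window.

Yes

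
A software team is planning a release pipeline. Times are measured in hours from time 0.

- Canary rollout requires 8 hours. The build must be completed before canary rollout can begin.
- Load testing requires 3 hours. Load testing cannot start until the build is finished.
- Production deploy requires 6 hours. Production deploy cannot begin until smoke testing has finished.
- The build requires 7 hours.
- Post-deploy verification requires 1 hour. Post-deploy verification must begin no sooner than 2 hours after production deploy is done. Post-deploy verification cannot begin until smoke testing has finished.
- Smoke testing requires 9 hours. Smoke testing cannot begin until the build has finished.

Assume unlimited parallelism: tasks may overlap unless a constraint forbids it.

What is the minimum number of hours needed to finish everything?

The build can start immediately at hour 0; it finishes at hour 7.
Load testing waits on the build (finishes hour 7), so it starts at hour 7 and finishes at 7 + 3 = hour 10.
Canary rollout cannot begin until the build (finishes hour 7). It runs from hour 7 to 7 + 8 = hour 15.
After the build (finishes hour 7), smoke testing can start at hour 7 and finishes at hour 16.
Production deploy cannot begin until smoke testing (finishes hour 16). It runs from hour 16 to 16 + 6 = hour 22.
For post-deploy verification: production deploy (finishes hour 22, plus 2-hour gap → hour 24); smoke testing (finishes hour 16). Taking the maximum gives a start of hour 24, and it finishes at 24 + 1 = hour 25.
All tasks are finished once the last one completes. Finish times: The build at 7, Smoke testing at 16, Canary rollout at 15, Load testing at 10, Production deploy at 22, Post-deploy verification at 25. The latest is hour 25.

25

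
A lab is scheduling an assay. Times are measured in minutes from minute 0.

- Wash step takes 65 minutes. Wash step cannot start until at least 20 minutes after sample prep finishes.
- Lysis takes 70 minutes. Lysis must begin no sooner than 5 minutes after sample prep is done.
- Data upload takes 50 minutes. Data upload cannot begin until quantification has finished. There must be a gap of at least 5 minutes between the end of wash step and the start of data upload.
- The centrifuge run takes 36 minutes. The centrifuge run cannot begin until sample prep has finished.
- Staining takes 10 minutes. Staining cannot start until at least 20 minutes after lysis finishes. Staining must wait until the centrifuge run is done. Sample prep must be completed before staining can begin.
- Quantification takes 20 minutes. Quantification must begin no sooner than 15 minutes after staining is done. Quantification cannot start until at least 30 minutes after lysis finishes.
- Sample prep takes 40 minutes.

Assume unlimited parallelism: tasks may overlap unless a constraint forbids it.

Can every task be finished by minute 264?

Yes

Sample prep has no prerequisites, so it starts at minute 0 and finishes at minute 40.
Wash step waits on sample prep (finishes minute 40, plus 20-minute gap → minute 60), so it starts at minute 60 and finishes at 60 + 65 = minute 125.
After sample prep (finishes minute 40), the centrifuge run can start at minute 40 and finishes at minute 76.
Lysis cannot begin until sample prep (finishes minute 40, plus 5-minute gap → minute 45). It runs from minute 45 to 45 + 70 = minute 115.
For staining: lysis (finishes minute 115, plus 20-minute gap → minute 135); the centrifuge run (finishes minute 76); sample prep (finishes minute 40). Taking the maximum gives a start of minute 135, and it finishes at 135 + 10 = minute 145.
For quantification: staining (finishes minute 145, plus 15-minute gap → minute 160); lysis (finishes minute 115, plus 30-minute gap → minute 145). Taking the maximum gives a start of minute 160, and it finishes at 160 + 20 = minute 180.
Data upload needs all of quantification (finishes minute 180); wash step (finishes minute 125, plus 5-minute gap → minute 130). That puts its earliest start at minute 180; it finishes at 180 + 50 = minute 230.
Every task is finished by minute 230, which is no later than the deadline of 264, so the schedule is feasible.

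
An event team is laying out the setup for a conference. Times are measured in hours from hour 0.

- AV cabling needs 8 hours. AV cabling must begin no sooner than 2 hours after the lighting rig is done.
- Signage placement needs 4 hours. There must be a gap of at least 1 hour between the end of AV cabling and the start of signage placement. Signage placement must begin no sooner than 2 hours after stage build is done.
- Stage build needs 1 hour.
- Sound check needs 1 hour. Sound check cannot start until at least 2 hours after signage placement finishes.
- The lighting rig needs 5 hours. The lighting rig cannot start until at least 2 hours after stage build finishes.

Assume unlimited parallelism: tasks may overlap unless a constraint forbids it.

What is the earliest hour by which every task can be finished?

26

Nothing blocks stage build, so it runs from hour 0 to hour 1.
After stage build (finishes hour 1, plus 2-hour gap → hour 3), the lighting rig can start at hour 3 and finishes at hour 8.
AV cabling cannot begin until the lighting rig (finishes hour 8, plus 2-hour gap → hour 10). It runs from hour 10 to 10 + 8 = hour 18.
For signage placement: AV cabling (finishes hour 18, plus 1-hour gap → hour 19); stage build (finishes hour 1, plus 2-hour gap → hour 3). Taking the maximum gives a start of hour 19, and it finishes at 19 + 4 = hour 23.
Sound check cannot begin until signage placement (finishes hour 23, plus 2-hour gap → hour 25). It runs from hour 25 to 25 + 1 = hour 26.
All tasks are finished once the last one completes. Finish times: Stage build at 1, The lighting rig at 8, AV cabling at 18, Signage placement at 23, Sound check at 26. The latest is hour 26.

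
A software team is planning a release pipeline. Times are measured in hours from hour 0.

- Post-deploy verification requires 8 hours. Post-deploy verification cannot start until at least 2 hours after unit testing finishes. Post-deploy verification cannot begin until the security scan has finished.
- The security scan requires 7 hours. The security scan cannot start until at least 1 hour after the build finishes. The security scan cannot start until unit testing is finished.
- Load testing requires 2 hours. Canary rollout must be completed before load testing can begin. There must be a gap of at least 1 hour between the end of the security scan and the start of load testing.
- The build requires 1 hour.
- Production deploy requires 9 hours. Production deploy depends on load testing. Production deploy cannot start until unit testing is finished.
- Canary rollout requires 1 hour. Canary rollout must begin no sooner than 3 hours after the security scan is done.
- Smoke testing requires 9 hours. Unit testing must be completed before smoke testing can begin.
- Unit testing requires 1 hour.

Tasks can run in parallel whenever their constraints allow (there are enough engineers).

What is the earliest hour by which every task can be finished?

Unit testing has no prerequisites, so it starts at hour 0 and finishes at hour 1.
After unit testing (finishes hour 1), smoke testing can start at hour 1 and finishes at hour 10.
The build can start immediately at hour 0; it finishes at hour 1.
The security scan needs all of the build (finishes hour 1, plus 1-hour gap → hour 2); unit testing (finishes hour 1). That puts its earliest start at hour 2; it finishes at 2 + 7 = hour 9.
Post-deploy verification cannot start until unit testing (finishes hour 1, plus 2-hour gap → hour 3); the security scan (finishes hour 9). The controlling bound is hour 9, so post-deploy verification finishes at 9 + 8 = hour 17.
Canary rollout cannot begin until the security scan (finishes hour 9, plus 3-hour gap → hour 12). It runs from hour 12 to 12 + 1 = hour 13.
Load testing has to wait for canary rollout (finishes hour 13); the security scan (finishes hour 9, plus 1-hour gap → hour 10). The latest of these is hour 13, so load testing runs hour 13 to 13 + 2 = hour 15.
Production deploy needs all of load testing (finishes hour 15); unit testing (finishes hour 1). That puts its earliest start at hour 15; it finishes at 15 + 9 = hour 24.
All tasks are finished once the last one completes. Finish times: The build at 1, Unit testing at 1, The security scan at 9, Smoke testing at 10, Canary rollout at 13, Load testing at 15, Production deploy at 24, Post-deploy verification at 17. The latest is hour 24.

24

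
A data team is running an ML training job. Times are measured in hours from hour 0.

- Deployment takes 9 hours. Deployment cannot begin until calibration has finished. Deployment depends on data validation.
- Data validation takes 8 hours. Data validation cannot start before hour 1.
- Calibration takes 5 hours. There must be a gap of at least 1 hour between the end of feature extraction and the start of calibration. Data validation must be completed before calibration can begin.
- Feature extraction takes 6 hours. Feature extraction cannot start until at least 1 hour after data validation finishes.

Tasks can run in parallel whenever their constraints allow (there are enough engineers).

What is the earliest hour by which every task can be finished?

Data validation cannot begin until its own release at hour 1. It runs from hour 1 to 1 + 8 = hour 9.
After data validation (finishes hour 9, plus 1-hour gap → hour 10), feature extraction can start at hour 10 and finishes at hour 16.
Calibration has to wait for feature extraction (finishes hour 16, plus 1-hour gap → hour 17); data validation (finishes hour 9). The latest of these is hour 17, so calibration runs hour 17 to 17 + 5 = hour 22.
For deployment: calibration (finishes hour 22); data validation (finishes hour 9). Taking the maximum gives a start of hour 22, and it finishes at 22 + 9 = hour 31.
All tasks are finished once the last one completes. Finish times: Data validation at 9, Feature extraction at 16, Calibration at 22, Deployment at 31. The latest is hour 31.

31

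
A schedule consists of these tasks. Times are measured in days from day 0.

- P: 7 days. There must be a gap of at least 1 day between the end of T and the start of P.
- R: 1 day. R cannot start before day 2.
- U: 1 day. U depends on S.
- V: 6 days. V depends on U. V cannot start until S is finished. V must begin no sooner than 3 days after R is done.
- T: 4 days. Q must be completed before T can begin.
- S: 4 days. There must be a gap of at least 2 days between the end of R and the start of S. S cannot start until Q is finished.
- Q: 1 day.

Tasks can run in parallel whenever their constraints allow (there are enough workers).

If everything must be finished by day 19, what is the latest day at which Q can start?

To finish by day 19, V (duration 6) must start no later than day 13.
U has to be done before V (must start by day 13). That means finishing by day 13, i.e. starting by 13 − 1 = day 12.
S has several dependents: U (must start by day 12); V (must start by day 13). The earliest of those limits is day 12, so S must start by 12 − 4 = day 8.
Nothing follows P; the deadline of day 19 is its only limit. It must start by 19 − 7 = day 12.
T has to be done before P (must start by day 12, minus 1-day gap → day 11). That means finishing by day 11, i.e. starting by 11 − 4 = day 7.
Q has several dependents: S (must start by day 8); T (must start by day 7). The earliest of those limits is day 7, so Q must start by 7 − 1 = day 6.

6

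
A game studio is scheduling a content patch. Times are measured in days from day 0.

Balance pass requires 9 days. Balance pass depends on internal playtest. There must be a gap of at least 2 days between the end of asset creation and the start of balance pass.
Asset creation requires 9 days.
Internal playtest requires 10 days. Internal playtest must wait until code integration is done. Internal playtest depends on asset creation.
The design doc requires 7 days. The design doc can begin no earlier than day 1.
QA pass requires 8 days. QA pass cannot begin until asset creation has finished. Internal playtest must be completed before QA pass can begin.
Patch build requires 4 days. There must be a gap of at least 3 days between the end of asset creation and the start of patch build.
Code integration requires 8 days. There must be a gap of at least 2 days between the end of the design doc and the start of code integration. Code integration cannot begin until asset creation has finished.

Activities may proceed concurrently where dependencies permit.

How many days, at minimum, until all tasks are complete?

37

Asset creation can start immediately at day 0; it finishes at day 9.
After asset creation (finishes day 9, plus 3-day gap → day 12), patch build can start at day 12 and finishes at day 16.
After its own release at day 1, the design doc can start at day 1 and finishes at day 8.
For code integration: the design doc (finishes day 8, plus 2-day gap → day 10); asset creation (finishes day 9). Taking the maximum gives a start of day 10, and it finishes at 10 + 8 = day 18.
Internal playtest cannot start until code integration (finishes day 18); asset creation (finishes day 9). The controlling bound is day 18, so internal playtest finishes at 18 + 10 = day 28.
QA pass cannot start until asset creation (finishes day 9); internal playtest (finishes day 28). The controlling bound is day 28, so QA pass finishes at 28 + 8 = day 36.
Balance pass cannot start until internal playtest (finishes day 28); asset creation (finishes day 9, plus 2-day gap → day 11). The controlling bound is day 28, so balance pass finishes at 28 + 9 = day 37.
All tasks are finished once the last one completes. Finish times: The design doc at 8, Asset creation at 9, Code integration at 18, Internal playtest at 28, Balance pass at 37, QA pass at 36, Patch build at 16. The latest is day 37.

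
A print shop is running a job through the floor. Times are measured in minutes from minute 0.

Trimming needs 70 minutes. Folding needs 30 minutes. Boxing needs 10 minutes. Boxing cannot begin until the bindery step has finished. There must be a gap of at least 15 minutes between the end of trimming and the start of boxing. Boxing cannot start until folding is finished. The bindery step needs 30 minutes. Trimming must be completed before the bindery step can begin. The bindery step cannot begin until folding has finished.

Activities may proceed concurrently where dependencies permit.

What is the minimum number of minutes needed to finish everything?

110

Folding has no prerequisites, so it starts at minute 0 and finishes at minute 30.
Trimming has no prerequisites, so it starts at minute 0 and finishes at minute 70.
The bindery step needs all of trimming (finishes minute 70); folding (finishes minute 30). That puts its earliest start at minute 70; it finishes at 70 + 30 = minute 100.
Boxing has to wait for the bindery step (finishes minute 100); trimming (finishes minute 70, plus 15-minute gap → minute 85); folding (finishes minute 30). The latest of these is minute 100, so boxing runs minute 100 to 100 + 10 = minute 110.
All tasks are finished once the last one completes. Finish times: Trimming at 70, Folding at 30, The bindery step at 100, Boxing at 110. The latest is minute 110.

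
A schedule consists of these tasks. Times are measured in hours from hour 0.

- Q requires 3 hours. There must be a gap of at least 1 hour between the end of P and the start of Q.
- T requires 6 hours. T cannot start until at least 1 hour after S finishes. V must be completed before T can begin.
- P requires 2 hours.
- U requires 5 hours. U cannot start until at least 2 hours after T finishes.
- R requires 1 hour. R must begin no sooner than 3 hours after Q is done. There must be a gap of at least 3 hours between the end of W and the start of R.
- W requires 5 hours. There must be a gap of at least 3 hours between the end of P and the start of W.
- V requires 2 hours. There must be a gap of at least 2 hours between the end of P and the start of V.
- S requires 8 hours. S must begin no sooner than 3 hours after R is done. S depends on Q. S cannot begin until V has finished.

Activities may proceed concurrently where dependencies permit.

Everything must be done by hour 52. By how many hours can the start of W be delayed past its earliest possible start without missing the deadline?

13

P has no prerequisites, so it starts at hour 0 and finishes at hour 2.
W cannot begin until P (finishes hour 2, plus 3-hour gap → hour 5). It runs from hour 5 to 5 + 5 = hour 10.

Working backward from the deadline:
To finish by hour 52, U (duration 5) must start no later than hour 47.
T feeds into U (must start by hour 47, minus 2-hour gap → hour 45); so T must finish by hour 45 and therefore start by hour 39.
S must finish before T (must start by hour 39, minus 1-hour gap → hour 38). With an 8-hour duration, S must start by 38 − 8 = hour 30.
Since S (must start by hour 30, minus 3-hour gap → hour 27) depends on it, R must finish by hour 27. Backing off its 1-hour duration gives a latest start of hour 26.
W has to be done before R (must start by hour 26, minus 3-hour gap → hour 23). That means finishing by hour 23, i.e. starting by 23 − 5 = hour 18.
So W can start as early as hour 5 and as late as hour 18, giving 18 − 5 = 13 hours of slack.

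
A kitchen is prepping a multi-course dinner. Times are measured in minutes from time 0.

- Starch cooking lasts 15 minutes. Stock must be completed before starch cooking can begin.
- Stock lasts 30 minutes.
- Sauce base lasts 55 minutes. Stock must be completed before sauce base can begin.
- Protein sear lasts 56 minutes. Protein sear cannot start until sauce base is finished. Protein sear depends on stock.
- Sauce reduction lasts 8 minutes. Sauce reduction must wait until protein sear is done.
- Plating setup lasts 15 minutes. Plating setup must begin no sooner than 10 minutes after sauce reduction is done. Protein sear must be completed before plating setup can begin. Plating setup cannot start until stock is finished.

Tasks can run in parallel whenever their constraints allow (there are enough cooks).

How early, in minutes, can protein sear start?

85

Stock has no prerequisites, so it starts at minute 0 and finishes at minute 30.
After stock (finishes minute 30), sauce base can start at minute 30 and finishes at minute 85.
Protein sear waits on sauce base (finishes minute 85); stock (finishes minute 30). The latest of these is minute 85, which is the earliest protein sear can start.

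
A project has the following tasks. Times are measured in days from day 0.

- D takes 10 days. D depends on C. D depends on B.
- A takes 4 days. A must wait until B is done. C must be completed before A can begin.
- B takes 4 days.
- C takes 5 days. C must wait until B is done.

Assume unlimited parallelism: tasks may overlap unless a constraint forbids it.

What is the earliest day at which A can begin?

B can start immediately at day 0; it finishes at day 4.
After B (finishes day 4), C can start at day 4 and finishes at day 9.
A waits on B (finishes day 4); C (finishes day 9). The latest of these is day 9, which is the earliest A can start.

9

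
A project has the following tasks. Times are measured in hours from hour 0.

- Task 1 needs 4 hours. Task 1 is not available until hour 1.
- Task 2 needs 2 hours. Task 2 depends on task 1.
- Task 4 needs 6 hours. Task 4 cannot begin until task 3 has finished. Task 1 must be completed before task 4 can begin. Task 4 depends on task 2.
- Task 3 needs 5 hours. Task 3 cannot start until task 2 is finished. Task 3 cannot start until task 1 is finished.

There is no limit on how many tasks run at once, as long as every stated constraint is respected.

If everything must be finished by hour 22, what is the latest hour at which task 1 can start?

5

To finish by hour 22, task 4 (duration 6) must start no later than hour 16.
Task 3 has to be done before task 4 (must start by hour 16). That means finishing by hour 16, i.e. starting by 16 − 5 = hour 11.
Task 2 has several dependents: task 3 (must start by hour 11); task 4 (must start by hour 16). The earliest of those limits is hour 11, so task 2 must start by 11 − 2 = hour 9.
For task 1: task 2 (must start by hour 9); task 3 (must start by hour 11); task 4 (must start by hour 16). The most restrictive is hour 9; with a 4-hour duration, task 1 must start by hour 5.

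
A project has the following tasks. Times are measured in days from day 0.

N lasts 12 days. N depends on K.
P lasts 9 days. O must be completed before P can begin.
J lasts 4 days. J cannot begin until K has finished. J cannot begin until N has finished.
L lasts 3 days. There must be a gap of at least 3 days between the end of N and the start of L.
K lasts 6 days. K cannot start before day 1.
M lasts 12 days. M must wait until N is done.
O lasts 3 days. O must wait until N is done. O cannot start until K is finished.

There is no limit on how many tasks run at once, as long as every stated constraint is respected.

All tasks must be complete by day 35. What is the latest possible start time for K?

5

J has no dependents, so it just needs to finish by day 35. Starting by 35 − 4 = day 31 achieves that.
Nothing follows L; the deadline of day 35 is its only limit. It must start by 35 − 3 = day 32.
To finish by day 35, M (duration 12) must start no later than day 23.
To finish by day 35, P (duration 9) must start no later than day 26.
O feeds into P (must start by day 26); so O must finish by day 26 and therefore start by day 23.
For N: J (must start by day 31); L (must start by day 32, minus 3-day gap → day 29); M (must start by day 23); O (must start by day 23). The most restrictive is day 23; with a 12-day duration, N must start by day 11.
K must finish in time for J (must start by day 31); N (must start by day 11); O (must start by day 23). The tightest is day 11, so K must start by 11 − 6 = day 5.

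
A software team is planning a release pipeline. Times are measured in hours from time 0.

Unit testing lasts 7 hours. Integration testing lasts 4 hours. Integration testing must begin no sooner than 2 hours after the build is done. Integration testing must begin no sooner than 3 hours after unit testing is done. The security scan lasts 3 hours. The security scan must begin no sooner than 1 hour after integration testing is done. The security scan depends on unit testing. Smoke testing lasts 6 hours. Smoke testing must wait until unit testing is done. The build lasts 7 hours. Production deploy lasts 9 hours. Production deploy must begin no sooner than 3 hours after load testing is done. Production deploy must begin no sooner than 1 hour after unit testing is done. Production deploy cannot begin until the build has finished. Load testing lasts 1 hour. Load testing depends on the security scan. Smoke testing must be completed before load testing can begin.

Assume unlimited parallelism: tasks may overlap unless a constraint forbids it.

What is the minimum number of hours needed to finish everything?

31

Unit testing can start immediately at hour 0; it finishes at hour 7.
After unit testing (finishes hour 7), smoke testing can start at hour 7 and finishes at hour 13.
The build has no prerequisites, so it starts at hour 0 and finishes at hour 7.
For integration testing: the build (finishes hour 7, plus 2-hour gap → hour 9); unit testing (finishes hour 7, plus 3-hour gap → hour 10). Taking the maximum gives a start of hour 10, and it finishes at 10 + 4 = hour 14.
The security scan has to wait for integration testing (finishes hour 14, plus 1-hour gap → hour 15); unit testing (finishes hour 7). The latest of these is hour 15, so the security scan runs hour 15 to 15 + 3 = hour 18.
Load testing has to wait for the security scan (finishes hour 18); smoke testing (finishes hour 13). The latest of these is hour 18, so load testing runs hour 18 to 18 + 1 = hour 19.
Production deploy needs all of load testing (finishes hour 19, plus 3-hour gap → hour 22); unit testing (finishes hour 7, plus 1-hour gap → hour 8); the build (finishes hour 7). That puts its earliest start at hour 22; it finishes at 22 + 9 = hour 31.
All tasks are finished once the last one completes. Finish times: The build at 7, Unit testing at 7, Integration testing at 14, The security scan at 18, Smoke testing at 13, Load testing at 19, Production deploy at 31. The latest is hour 31.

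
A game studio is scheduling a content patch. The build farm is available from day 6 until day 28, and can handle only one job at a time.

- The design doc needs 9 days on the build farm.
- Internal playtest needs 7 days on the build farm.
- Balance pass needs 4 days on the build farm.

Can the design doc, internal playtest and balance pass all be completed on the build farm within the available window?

The build farm window is 28 − 6 = 22 days.
Running back to back, the jobs need 9 + 7 + 4 = 20 days on the build farm.
Since 20 ≤ 22, they fit within the window.

Yes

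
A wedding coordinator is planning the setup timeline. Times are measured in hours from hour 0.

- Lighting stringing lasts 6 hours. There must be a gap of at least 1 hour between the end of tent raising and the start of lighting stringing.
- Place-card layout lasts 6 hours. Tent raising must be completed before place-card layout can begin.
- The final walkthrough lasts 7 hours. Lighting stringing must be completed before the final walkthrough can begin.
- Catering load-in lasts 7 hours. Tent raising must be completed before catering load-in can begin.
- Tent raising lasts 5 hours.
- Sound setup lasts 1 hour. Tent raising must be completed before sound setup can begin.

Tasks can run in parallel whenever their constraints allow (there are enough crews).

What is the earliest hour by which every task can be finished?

19

Tent raising has no prerequisites, so it starts at hour 0 and finishes at hour 5.
After tent raising (finishes hour 5), place-card layout can start at hour 5 and finishes at hour 11.
After tent raising (finishes hour 5), catering load-in can start at hour 5 and finishes at hour 12.
After tent raising (finishes hour 5), sound setup can start at hour 5 and finishes at hour 6.
After tent raising (finishes hour 5, plus 1-hour gap → hour 6), lighting stringing can start at hour 6 and finishes at hour 12.
The final walkthrough waits on lighting stringing (finishes hour 12), so it starts at hour 12 and finishes at 12 + 7 = hour 19.
All tasks are finished once the last one completes. Finish times: Tent raising at 5, Lighting stringing at 12, Sound setup at 6, Catering load-in at 12, Place-card layout at 11, The final walkthrough at 19. The latest is hour 19.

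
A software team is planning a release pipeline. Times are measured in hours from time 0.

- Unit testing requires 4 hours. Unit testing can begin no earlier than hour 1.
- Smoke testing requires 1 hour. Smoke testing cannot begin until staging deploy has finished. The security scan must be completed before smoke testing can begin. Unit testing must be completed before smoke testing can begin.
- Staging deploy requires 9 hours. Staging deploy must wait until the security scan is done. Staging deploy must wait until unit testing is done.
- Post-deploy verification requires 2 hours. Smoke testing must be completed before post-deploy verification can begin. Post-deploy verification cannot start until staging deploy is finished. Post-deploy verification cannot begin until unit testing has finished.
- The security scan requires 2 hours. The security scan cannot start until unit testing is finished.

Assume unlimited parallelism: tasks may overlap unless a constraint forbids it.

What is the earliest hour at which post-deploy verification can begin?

Unit testing waits on its own release at hour 1, so it starts at hour 1 and finishes at 1 + 4 = hour 5.
The security scan cannot begin until unit testing (finishes hour 5). It runs from hour 5 to 5 + 2 = hour 7.
For staging deploy: the security scan (finishes hour 7); unit testing (finishes hour 5). Taking the maximum gives a start of hour 7, and it finishes at 7 + 9 = hour 16.
Smoke testing has to wait for staging deploy (finishes hour 16); the security scan (finishes hour 7); unit testing (finishes hour 5). The latest of these is hour 16, so smoke testing runs hour 16 to 16 + 1 = hour 17.
Post-deploy verification waits on smoke testing (finishes hour 17); staging deploy (finishes hour 16); unit testing (finishes hour 5). The latest of these is hour 17, which is the earliest post-deploy verification can start.

17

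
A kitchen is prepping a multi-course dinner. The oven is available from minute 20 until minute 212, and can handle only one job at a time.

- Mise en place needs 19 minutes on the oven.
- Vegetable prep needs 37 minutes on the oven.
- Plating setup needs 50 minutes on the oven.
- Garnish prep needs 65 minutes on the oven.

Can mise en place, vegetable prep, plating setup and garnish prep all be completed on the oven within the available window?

The oven window is 212 − 20 = 192 minutes.
Running back to back, the jobs need 19 + 37 + 50 + 65 = 171 minutes on the oven.
Since 171 ≤ 192, they fit within the window.

Yes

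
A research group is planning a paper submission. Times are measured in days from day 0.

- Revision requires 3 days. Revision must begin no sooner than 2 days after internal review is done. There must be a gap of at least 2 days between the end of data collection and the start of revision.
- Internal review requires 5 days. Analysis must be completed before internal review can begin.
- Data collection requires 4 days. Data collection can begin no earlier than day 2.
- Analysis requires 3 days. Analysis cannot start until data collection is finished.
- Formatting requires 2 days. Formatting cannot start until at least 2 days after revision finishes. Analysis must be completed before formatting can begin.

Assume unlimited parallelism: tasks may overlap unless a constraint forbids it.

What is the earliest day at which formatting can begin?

Data collection cannot begin until its own release at day 2. It runs from day 2 to 2 + 4 = day 6.
After data collection (finishes day 6), analysis can start at day 6 and finishes at day 9.
After analysis (finishes day 9), internal review can start at day 9 and finishes at day 14.
Revision has to wait for internal review (finishes day 14, plus 2-day gap → day 16); data collection (finishes day 6, plus 2-day gap → day 8). The latest of these is day 16, so revision runs day 16 to 16 + 3 = day 19.
Formatting waits on revision (finishes day 19, plus 2-day gap → day 21); analysis (finishes day 9). The latest of these is day 21, which is the earliest formatting can start.

21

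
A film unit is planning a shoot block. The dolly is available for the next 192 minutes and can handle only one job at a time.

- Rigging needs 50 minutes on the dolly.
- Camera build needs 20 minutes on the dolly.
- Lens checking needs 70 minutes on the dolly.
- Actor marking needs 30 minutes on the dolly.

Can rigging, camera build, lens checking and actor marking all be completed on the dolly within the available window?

Running back to back, the jobs need 50 + 20 + 70 + 30 = 170 minutes on the dolly.
Since 170 ≤ 192, they fit within the window.

Yes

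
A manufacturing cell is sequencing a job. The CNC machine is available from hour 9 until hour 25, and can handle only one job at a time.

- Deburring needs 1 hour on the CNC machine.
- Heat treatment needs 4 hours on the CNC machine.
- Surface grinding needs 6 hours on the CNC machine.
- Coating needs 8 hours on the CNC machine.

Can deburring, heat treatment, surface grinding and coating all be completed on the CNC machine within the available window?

The CNC machine window is 25 − 9 = 16 hours.
Running back to back, the jobs need 1 + 4 + 6 + 8 = 19 hours on the CNC machine.
Since 19 > 16, they cannot all fit.

No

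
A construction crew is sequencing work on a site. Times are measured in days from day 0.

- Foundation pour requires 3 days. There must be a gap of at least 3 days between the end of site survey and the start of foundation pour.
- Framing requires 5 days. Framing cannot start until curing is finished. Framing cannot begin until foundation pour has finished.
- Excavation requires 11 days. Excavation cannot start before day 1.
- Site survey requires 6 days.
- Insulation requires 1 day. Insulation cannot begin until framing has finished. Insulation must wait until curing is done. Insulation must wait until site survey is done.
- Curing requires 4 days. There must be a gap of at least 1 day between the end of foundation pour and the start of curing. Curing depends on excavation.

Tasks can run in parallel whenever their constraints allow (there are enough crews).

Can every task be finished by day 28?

Yes

After its own release at day 1, excavation can start at day 1 and finishes at day 12.
Nothing blocks site survey, so it runs from day 0 to day 6.
After site survey (finishes day 6, plus 3-day gap → day 9), foundation pour can start at day 9 and finishes at day 12.
For curing: foundation pour (finishes day 12, plus 1-day gap → day 13); excavation (finishes day 12). Taking the maximum gives a start of day 13, and it finishes at 13 + 4 = day 17.
Framing has to wait for curing (finishes day 17); foundation pour (finishes day 12). The latest of these is day 17, so framing runs day 17 to 17 + 5 = day 22.
Insulation has to wait for framing (finishes day 22); curing (finishes day 17); site survey (finishes day 6). The latest of these is day 22, so insulation runs day 22 to 22 + 1 = day 23.
Every task is finished by day 23, which is no later than the deadline of 28, so the schedule is feasible.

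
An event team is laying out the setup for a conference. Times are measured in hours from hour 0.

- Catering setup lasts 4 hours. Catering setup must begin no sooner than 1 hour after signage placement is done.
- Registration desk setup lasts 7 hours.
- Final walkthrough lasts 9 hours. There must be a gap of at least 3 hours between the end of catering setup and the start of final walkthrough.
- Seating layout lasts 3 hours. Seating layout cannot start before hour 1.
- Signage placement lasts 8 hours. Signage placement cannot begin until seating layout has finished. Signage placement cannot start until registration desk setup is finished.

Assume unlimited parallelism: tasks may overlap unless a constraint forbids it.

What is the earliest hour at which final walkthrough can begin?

23

Registration desk setup can start immediately at hour 0; it finishes at hour 7.
Seating layout waits on its own release at hour 1, so it starts at hour 1 and finishes at 1 + 3 = hour 4.
Signage placement cannot start until seating layout (finishes hour 4); registration desk setup (finishes hour 7). The controlling bound is hour 7, so signage placement finishes at 7 + 8 = hour 15.
Catering setup waits on signage placement (finishes hour 15, plus 1-hour gap → hour 16), so it starts at hour 16 and finishes at 16 + 4 = hour 20.
Final walkthrough waits on catering setup (finishes hour 20, plus 3-hour gap → hour 23), so the earliest it can start is hour 23.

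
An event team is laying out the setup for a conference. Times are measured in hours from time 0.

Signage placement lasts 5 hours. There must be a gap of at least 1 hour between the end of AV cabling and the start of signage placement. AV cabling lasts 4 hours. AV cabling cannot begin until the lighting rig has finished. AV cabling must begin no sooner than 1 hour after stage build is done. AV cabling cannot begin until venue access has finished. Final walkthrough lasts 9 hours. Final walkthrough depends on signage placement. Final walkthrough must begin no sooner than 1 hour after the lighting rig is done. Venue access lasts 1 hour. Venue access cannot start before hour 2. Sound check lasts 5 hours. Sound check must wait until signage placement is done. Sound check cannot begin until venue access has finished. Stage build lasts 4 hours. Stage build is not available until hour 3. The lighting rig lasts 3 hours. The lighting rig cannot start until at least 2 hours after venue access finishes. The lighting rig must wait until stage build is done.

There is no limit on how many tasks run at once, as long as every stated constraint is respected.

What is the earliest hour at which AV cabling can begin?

Stage build waits on its own release at hour 3, so it starts at hour 3 and finishes at 3 + 4 = hour 7.
Venue access waits on its own release at hour 2, so it starts at hour 2 and finishes at 2 + 1 = hour 3.
The lighting rig needs all of venue access (finishes hour 3, plus 2-hour gap → hour 5); stage build (finishes hour 7). That puts its earliest start at hour 7; it finishes at 7 + 3 = hour 10.
AV cabling waits on the lighting rig (finishes hour 10); stage build (finishes hour 7, plus 1-hour gap → hour 8); venue access (finishes hour 3). The latest of these is hour 10, which is the earliest AV cabling can start.

10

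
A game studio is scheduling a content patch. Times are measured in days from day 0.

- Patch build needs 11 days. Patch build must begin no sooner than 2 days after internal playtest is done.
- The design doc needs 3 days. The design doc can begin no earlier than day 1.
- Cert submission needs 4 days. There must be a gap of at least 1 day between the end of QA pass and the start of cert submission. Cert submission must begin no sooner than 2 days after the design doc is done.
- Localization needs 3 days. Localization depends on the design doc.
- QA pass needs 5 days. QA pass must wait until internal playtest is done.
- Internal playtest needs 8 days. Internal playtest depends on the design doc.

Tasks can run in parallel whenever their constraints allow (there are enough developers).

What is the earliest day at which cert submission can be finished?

The design doc cannot begin until its own release at day 1. It runs from day 1 to 1 + 3 = day 4.
Internal playtest waits on the design doc (finishes day 4), so it starts at day 4 and finishes at 4 + 8 = day 12.
QA pass waits on internal playtest (finishes day 12), so it starts at day 12 and finishes at 12 + 5 = day 17.
For cert submission: QA pass (finishes day 17, plus 1-day gap → day 18); the design doc (finishes day 4, plus 2-day gap → day 6). Taking the maximum gives a start of day 18, and it finishes at 18 + 4 = day 22.

22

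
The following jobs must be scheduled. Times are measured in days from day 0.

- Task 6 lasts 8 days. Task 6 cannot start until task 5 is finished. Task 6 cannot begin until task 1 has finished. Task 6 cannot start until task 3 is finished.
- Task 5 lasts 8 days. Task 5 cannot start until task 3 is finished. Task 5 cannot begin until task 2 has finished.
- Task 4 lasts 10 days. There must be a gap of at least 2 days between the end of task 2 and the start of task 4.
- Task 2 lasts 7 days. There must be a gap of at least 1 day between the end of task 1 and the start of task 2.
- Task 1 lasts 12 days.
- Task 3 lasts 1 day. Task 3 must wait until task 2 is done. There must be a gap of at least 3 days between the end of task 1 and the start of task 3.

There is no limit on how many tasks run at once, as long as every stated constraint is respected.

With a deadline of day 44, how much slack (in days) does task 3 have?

Task 1 can start immediately at day 0; it finishes at day 12.
Task 2 cannot begin until task 1 (finishes day 12, plus 1-day gap → day 13). It runs from day 13 to 13 + 7 = day 20.
Task 3 cannot start until task 2 (finishes day 20); task 1 (finishes day 12, plus 3-day gap → day 15). The controlling bound is day 20, so task 3 finishes at 20 + 1 = day 21.

Working backward from the deadline:
Task 6 has no dependents, so it just needs to finish by day 44. Starting by 44 − 8 = day 36 achieves that.
Since task 6 (must start by day 36) depends on it, task 5 must finish by day 36. Backing off its 8-day duration gives a latest start of day 28.
Task 3 feeds task 5 (must start by day 28); task 6 (must start by day 36). Taking the minimum, task 3 must finish by day 28 and start by 28 − 1 = day 27.
So task 3 can start as early as day 20 and as late as day 27, giving 27 − 20 = 7 days of slack.

7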